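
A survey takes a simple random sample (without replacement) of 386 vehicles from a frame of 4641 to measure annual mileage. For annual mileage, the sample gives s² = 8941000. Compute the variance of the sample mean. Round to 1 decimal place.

Under SRS without replacement, Var(ȳ) = (1 − f)·s²/n with f = n/N = 386/4641 = 0.08317173.
Var(ȳ) = (1 − 0.08317173)·8941000/386 = 0.91682827·23163.212 = 21236.688.

21236.7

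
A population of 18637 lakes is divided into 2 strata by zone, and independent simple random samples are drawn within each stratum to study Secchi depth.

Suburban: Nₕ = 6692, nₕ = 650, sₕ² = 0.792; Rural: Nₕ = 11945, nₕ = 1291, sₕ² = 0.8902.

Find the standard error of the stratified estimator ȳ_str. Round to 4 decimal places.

Var(ȳ_str) = Σₕ Wₕ²(1 − fₕ)sₕ²/nₕ with Wₕ = Nₕ/N, N = 18637.
Suburban: Wₕ = 0.35907067; term = 0.35907067²·(1 − 0.09713090)·0.792/650 = 1.4183926 × 10^-4.
Rural: Wₕ = 0.64092933; term = 0.64092933²·(1 − 0.10807869)·0.8902/1291 = 2.5264353 × 10^-4.
Sum = 3.9448279 × 10^-4.
SE = √(3.9448279 × 10^-4) = 0.0199.

0.0199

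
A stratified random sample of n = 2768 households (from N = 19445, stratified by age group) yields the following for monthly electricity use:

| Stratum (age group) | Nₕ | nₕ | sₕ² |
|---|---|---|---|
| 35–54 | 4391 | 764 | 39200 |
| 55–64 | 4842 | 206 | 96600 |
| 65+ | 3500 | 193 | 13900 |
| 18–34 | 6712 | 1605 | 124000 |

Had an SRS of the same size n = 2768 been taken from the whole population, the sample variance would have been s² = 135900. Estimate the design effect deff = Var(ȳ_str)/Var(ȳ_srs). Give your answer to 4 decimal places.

Var(ȳ_str) = Σ Wₕ²(1−fₕ)sₕ²/nₕ with Wₕ = Nₕ/19445:
  35–54: (4391/19445)²·(1−764/4391)·39200/764 = 2.1611644
  55–64: (4842/19445)²·(1−206/4842)·96600/206 = 27.839551
  65+: (3500/19445)²·(1−193/3500)·13900/193 = 2.2046712
  18–34: (6712/19445)²·(1−1605/6712)·124000/1605 = 7.0040391
  → Var(ȳ_str) = 39.209426.
Var(ȳ_srs) = (1 − 2768/19445)·135900/2768 = 42.107878.
deff = 39.209426 / 42.107878 = 0.9312.

0.9312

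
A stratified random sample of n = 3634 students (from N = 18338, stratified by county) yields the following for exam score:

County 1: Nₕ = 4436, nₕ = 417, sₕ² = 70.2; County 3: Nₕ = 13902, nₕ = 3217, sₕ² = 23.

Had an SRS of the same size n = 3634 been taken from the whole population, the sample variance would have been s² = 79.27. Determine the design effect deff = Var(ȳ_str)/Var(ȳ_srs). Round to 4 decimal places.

Var(ȳ_str) = Σ Wₕ²(1−fₕ)sₕ²/nₕ with Wₕ = Nₕ/18338:
  County 1: (4436/18338)²·(1−417/4436)·70.2/417 = 0.0089249679
  County 3: (13902/18338)²·(1−3217/13902)·23/3217 = 0.0031580911
  → Var(ȳ_str) = 0.012083059.
Var(ȳ_srs) = (1 − 3634/18338)·79.27/3634 = 0.017490711.
deff = 0.012083059 / 0.017490711 = 0.6908.

0.6908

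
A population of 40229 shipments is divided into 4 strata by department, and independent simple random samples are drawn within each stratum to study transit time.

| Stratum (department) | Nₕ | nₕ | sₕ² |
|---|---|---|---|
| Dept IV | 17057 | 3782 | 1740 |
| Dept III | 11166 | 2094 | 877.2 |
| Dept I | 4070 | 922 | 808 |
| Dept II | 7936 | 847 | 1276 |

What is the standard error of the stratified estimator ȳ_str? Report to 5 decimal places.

Var(ȳ_str) = Σₕ Wₕ²(1 − fₕ)sₕ²/nₕ with Wₕ = Nₕ/N, N = 40229.
Dept IV: Wₕ = 0.42399761; term = 0.42399761²·(1 − 0.22172715)·1740/3782 = 0.064370433.
Dept III: Wₕ = 0.27756096; term = 0.27756096²·(1 − 0.18753358)·877.2/2094 = 0.026220691.
Dept I: Wₕ = 0.10117080; term = 0.10117080²·(1 − 0.22653563)·808/922 = 0.0069379489.
Dept II: Wₕ = 0.19727063; term = 0.19727063²·(1 − 0.10672883)·1276/847 = 0.052369138.
Sum = 0.14989821.
SE = √(0.14989821) = 0.38717.

0.38717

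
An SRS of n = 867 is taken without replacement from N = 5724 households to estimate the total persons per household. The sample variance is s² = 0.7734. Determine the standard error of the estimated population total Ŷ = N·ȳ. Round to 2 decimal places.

157.48

Var(Ŷ) = N²·Var(ȳ) = N²·(1 − n/N)·s²/n.
f = 867/5724 = 0.15146751; Var(ȳ) = 0.84853249·0.7734/867 = 7.5692622 × 10^-4.
Var(Ŷ) = 5724² · (7.5692622 × 10^-4) = 24800.064.
SE(Ŷ) = √(24800.064) = 157.48.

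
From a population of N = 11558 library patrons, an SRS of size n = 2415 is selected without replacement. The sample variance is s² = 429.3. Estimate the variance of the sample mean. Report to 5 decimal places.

0.14062

Under SRS without replacement, Var(ȳ) = (1 − f)·s²/n with f = n/N = 2415/11558 = 0.20894618.
Var(ȳ) = (1 − 0.20894618)·429.3/2415 = 0.79105382·0.17776398 = 0.14062087.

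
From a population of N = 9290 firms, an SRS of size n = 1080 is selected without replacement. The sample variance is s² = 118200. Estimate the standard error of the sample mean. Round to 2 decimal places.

9.83

Under SRS without replacement, Var(ȳ) = (1 − f)·s²/n with f = n/N = 1080/9290 = 0.11625404.
Var(ȳ) = (1 − 0.11625404)·118200/1080 = 0.88374596·109.44444 = 96.721086.
SE(ȳ) = √(96.721086) = 9.83.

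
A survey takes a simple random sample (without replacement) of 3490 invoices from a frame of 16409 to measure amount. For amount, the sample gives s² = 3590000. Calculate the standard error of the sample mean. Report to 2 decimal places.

Under SRS without replacement, Var(ȳ) = (1 − f)·s²/n with f = n/N = 3490/16409 = 0.21268816.
Var(ȳ) = (1 − 0.21268816)·3590000/3490 = 0.78731184·1028.6533 = 809.87092.
SE(ȳ) = √(809.87092) = 28.46.

28.46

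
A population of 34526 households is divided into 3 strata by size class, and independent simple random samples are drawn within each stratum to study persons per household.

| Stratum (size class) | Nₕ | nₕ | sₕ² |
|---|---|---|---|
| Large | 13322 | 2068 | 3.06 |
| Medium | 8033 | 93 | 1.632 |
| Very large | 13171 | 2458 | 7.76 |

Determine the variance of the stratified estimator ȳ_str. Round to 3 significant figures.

0.00150

Var(ȳ_str) = Σₕ Wₕ²(1 − fₕ)sₕ²/nₕ with Wₕ = Nₕ/N, N = 34526.
Large: Wₕ = 0.38585414; term = 0.38585414²·(1 − 0.15523195)·3.06/2068 = 1.8610357 × 10^-4.
Medium: Wₕ = 0.23266524; term = 0.23266524²·(1 − 0.01157724)·1.632/93 = 9.3895103 × 10^-4.
Very large: Wₕ = 0.38148062; term = 0.38148062²·(1 − 0.18662212)·7.76/2458 = 3.7369489 × 10^-4.
Sum = 0.0014987495.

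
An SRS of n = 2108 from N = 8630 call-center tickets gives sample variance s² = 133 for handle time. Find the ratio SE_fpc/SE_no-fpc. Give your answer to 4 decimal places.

0.8693

f = n/N = 2108/8630 = 0.24426419.
SE_no-fpc = √(s²/n) = 0.25118316; SE_fpc = √((1−f)s²/n) = 0.21836122.
Ratio = √(1−f) = 0.86933067.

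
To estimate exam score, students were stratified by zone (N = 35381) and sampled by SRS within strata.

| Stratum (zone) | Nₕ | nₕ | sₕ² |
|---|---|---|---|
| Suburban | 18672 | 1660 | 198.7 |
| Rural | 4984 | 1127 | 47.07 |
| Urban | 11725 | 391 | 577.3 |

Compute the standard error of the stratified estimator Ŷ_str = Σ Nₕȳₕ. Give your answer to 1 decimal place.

15330.8

Var(Ŷ_str) = Σₕ Nₕ²(1 − fₕ)sₕ²/nₕ.
Suburban: 18672²·(1 − 1660/18672)·198.7/1660 = 3.8022091 × 10^7.
Rural: 4984²·(1 − 1127/4984)·47.07/1127 = 802875.04.
Urban: 11725²·(1 − 391/11725)·577.3/391 = 1.9620987 × 10^8.
Sum = 2.3503484 × 10^8.
SE = √(2.3503484 × 10^8) = 15330.8.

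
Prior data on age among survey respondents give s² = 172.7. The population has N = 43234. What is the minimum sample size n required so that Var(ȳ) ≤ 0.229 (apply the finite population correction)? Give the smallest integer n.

Without fpc, n₀ = s²/D = 172.7/0.229 = 754.1485.
With fpc, (1 − n/N)·s²/n ≤ D requires n ≥ n₀/(1 + n₀/N) = 754.1485/(1 + 754.1485/43234) = 741.2191.
Rounding up, n = 742.

742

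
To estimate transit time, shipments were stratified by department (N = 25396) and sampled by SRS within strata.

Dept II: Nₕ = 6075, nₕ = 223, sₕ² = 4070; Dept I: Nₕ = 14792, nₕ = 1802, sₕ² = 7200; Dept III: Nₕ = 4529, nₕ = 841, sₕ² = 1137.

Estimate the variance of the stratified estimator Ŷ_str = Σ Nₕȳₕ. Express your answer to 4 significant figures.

1.439 × 10^9

Var(Ŷ_str) = Σₕ Nₕ²(1 − fₕ)sₕ²/nₕ.
Dept II: 6075²·(1 − 223/6075)·4070/223 = 6.4884378 × 10^8.
Dept I: 14792²·(1 − 1802/14792)·7200/1802 = 7.6773928 × 10^8.
Dept III: 4529²·(1 − 841/4529)·1137/841 = 2.2581756 × 10^7.
Sum = 1.4391648 × 10^9.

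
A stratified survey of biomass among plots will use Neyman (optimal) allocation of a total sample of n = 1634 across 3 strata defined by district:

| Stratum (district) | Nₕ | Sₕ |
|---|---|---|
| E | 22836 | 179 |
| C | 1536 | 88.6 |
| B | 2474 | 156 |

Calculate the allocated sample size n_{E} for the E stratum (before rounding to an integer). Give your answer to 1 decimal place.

1449.0

Neyman allocation: nₕ = n·NₕSₕ / Σⱼ NⱼSⱼ.
Σ NⱼSⱼ = 22836·179 + 1536·88.6 + 2474·156 = 4.6096776 × 10^6.
n_{E} = 1634·22836·179 / (4.6096776 × 10^6) = 1449.0.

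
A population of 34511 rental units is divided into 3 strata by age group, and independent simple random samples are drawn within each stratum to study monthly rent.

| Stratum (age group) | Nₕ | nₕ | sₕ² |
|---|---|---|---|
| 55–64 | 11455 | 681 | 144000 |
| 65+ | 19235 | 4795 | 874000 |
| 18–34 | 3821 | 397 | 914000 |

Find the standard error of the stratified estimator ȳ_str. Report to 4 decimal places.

Var(ȳ_str) = Σₕ Wₕ²(1 − fₕ)sₕ²/nₕ with Wₕ = Nₕ/N, N = 34511.
55–64: Wₕ = 0.33192315; term = 0.33192315²·(1 − 0.05945002)·144000/681 = 21.911513.
65+: Wₕ = 0.55735852; term = 0.55735852²·(1 − 0.24928516)·874000/4795 = 42.507652.
18–34: Wₕ = 0.11071832; term = 0.11071832²·(1 − 0.10389950)·914000/397 = 25.290149.
Sum = 89.709314.
SE = √(89.709314) = 9.4715.

9.4715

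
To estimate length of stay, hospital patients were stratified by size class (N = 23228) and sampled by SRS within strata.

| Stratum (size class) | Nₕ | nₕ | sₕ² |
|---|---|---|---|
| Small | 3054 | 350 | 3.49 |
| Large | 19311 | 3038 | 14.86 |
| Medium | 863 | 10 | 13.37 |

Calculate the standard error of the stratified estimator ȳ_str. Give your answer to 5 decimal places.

0.06947

Var(ȳ_str) = Σₕ Wₕ²(1 − fₕ)sₕ²/nₕ with Wₕ = Nₕ/N, N = 23228.
Small: Wₕ = 0.13147925; term = 0.13147925²·(1 − 0.11460380)·3.49/350 = 1.526193 × 10^-4.
Large: Wₕ = 0.83136732; term = 0.83136732²·(1 − 0.15731966)·14.86/3038 = 0.002848917.
Medium: Wₕ = 0.03715344; term = 0.03715344²·(1 − 0.01158749)·13.37/10 = 0.0018241796.
Sum = 0.0048257159.
SE = √(0.0048257159) = 0.06947.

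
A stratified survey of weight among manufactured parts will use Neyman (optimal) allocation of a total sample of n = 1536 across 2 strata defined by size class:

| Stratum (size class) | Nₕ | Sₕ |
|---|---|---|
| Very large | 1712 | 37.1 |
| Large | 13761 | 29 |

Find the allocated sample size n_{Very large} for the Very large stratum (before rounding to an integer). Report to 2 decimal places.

210.90

Neyman allocation: nₕ = n·NₕSₕ / Σⱼ NⱼSⱼ.
Σ NⱼSⱼ = 1712·37.1 + 13761·29 = 462584.2.
n_{Very large} = 1536·1712·37.1 / 462584.2 = 210.90.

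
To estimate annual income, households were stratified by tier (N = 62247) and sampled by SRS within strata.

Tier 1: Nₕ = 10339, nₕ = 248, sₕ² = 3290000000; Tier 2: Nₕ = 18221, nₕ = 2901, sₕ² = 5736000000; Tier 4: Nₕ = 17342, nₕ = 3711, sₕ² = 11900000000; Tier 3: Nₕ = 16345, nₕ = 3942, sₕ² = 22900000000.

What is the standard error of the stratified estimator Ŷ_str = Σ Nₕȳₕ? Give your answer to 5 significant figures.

Var(Ŷ_str) = Σₕ Nₕ²(1 − fₕ)sₕ²/nₕ.
Tier 1: 10339²·(1 − 248/10339)·3290000000/248 = 1.3840665 × 10^15.
Tier 2: 18221²·(1 − 2901/18221)·5736000000/2901 = 5.5194066 × 10^14.
Tier 4: 17342²·(1 − 3711/17342)·11900000000/3711 = 7.5802391 × 10^14.
Tier 3: 16345²·(1 − 3942/16345)·22900000000/3942 = 1.1776888 × 10^15.
Sum = 3.8717199 × 10^15.
SE = √(3.8717199 × 10^15) = 6.2223 × 10^7.

6.2223 × 10^7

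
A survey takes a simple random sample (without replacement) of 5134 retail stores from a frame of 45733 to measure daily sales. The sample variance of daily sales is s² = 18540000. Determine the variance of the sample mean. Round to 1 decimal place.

Under SRS without replacement, Var(ȳ) = (1 − f)·s²/n with f = n/N = 5134/45733 = 0.11226029.
Var(ȳ) = (1 − 0.11226029)·18540000/5134 = 0.88773971·3611.2193 = 3205.8228.

3205.8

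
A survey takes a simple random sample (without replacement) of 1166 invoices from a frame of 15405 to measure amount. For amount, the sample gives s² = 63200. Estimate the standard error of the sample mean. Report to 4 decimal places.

7.0781

Under SRS without replacement, Var(ȳ) = (1 − f)·s²/n with f = n/N = 1166/15405 = 0.07568971.
Var(ȳ) = (1 − 0.07568971)·63200/1166 = 0.92431029·54.202401 = 50.099837.
SE(ȳ) = √(50.099837) = 7.0781.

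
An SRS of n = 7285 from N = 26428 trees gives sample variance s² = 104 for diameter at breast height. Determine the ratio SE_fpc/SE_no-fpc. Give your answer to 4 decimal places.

0.8511

f = n/N = 7285/26428 = 0.27565461.
SE_no-fpc = √(s²/n) = 0.11948184; SE_fpc = √((1−f)s²/n) = 0.10168918.
Ratio = √(1−f) = 0.85108483.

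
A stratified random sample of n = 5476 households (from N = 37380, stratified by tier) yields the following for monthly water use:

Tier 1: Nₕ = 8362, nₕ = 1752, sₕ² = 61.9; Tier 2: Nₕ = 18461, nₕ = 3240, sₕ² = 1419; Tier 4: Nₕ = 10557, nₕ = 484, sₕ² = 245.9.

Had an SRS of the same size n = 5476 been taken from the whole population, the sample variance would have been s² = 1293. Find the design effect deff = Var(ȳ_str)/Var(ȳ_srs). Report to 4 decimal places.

Var(ȳ_str) = Σ Wₕ²(1−fₕ)sₕ²/nₕ with Wₕ = Nₕ/37380:
  Tier 1: (8362/37380)²·(1−1752/8362)·61.9/1752 = 0.0013976215
  Tier 2: (18461/37380)²·(1−3240/18461)·1419/3240 = 0.088075922
  Tier 4: (10557/37380)²·(1−484/10557)·245.9/484 = 0.038666417
  → Var(ȳ_str) = 0.12813996.
Var(ȳ_srs) = (1 − 5476/37380)·1293/5476 = 0.20153057.
deff = 0.12813996 / 0.20153057 = 0.6358.

0.6358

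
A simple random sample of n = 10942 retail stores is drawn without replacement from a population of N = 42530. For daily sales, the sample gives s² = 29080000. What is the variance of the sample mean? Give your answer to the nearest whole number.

1974

Under SRS without replacement, Var(ȳ) = (1 − f)·s²/n with f = n/N = 10942/42530 = 0.25727722.
Var(ȳ) = (1 − 0.25727722)·29080000/10942 = 0.74272278·2657.6494 = 1973.8968.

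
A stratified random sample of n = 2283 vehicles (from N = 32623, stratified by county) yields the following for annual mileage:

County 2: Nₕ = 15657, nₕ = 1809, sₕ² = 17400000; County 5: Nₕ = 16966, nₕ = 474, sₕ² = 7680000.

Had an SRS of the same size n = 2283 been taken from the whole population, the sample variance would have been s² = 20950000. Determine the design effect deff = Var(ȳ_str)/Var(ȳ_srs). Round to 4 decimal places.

0.7287

Var(ȳ_str) = Σ Wₕ²(1−fₕ)sₕ²/nₕ with Wₕ = Nₕ/32623:
  County 2: (15657/32623)²·(1−1809/15657)·17400000/1809 = 1959.5597
  County 5: (16966/32623)²·(1−474/16966)·7680000/474 = 4259.7869
  → Var(ȳ_str) = 6219.3466.
Var(ȳ_srs) = (1 − 2283/32623)·20950000/2283 = 8534.3372.
deff = 6219.3466 / 8534.3372 = 0.7287.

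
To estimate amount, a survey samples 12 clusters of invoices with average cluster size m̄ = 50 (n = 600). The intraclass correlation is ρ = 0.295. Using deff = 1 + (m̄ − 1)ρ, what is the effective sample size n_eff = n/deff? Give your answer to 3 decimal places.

38.822

deff = 1 + (50 − 1)·0.295 = 1 + 14.455 = 15.455.
n_eff = 600 / 15.455 = 38.822.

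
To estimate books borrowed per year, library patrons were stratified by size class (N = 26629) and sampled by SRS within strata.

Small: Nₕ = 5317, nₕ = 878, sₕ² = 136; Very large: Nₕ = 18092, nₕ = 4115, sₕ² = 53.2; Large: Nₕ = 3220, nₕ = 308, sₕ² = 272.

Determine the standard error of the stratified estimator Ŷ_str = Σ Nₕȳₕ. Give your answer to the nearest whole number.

Var(Ŷ_str) = Σₕ Nₕ²(1 − fₕ)sₕ²/nₕ.
Small: 5317²·(1 − 878/5317)·136/878 = 3.6559159 × 10^6.
Very large: 18092²·(1 − 4115/18092)·53.2/4115 = 3.2692064 × 10^6.
Large: 3220²·(1 − 308/3220)·272/308 = 8.2806691 × 10^6.
Sum = 1.5205791 × 10^7.
SE = √(1.5205791 × 10^7) = 3899.

3899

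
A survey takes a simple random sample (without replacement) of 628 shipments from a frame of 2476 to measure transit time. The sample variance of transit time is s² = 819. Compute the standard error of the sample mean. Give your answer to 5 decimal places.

Under SRS without replacement, Var(ȳ) = (1 − f)·s²/n with f = n/N = 628/2476 = 0.25363489.
Var(ȳ) = (1 − 0.25363489)·819/628 = 0.74636511·1.3041401 = 0.97336468.
SE(ȳ) = √(0.97336468) = 0.98659.

0.98659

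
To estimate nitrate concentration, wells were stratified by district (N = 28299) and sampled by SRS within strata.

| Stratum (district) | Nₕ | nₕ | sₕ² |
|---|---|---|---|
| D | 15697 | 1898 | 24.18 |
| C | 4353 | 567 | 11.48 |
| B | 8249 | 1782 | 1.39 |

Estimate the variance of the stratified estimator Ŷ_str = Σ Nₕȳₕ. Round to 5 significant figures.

3.1348 × 10^6

Var(Ŷ_str) = Σₕ Nₕ²(1 − fₕ)sₕ²/nₕ.
D: 15697²·(1 − 1898/15697)·24.18/1898 = 2.7594616 × 10^6.
C: 4353²·(1 − 567/4353)·11.48/567 = 333678.41.
B: 8249²·(1 − 1782/8249)·1.39/1782 = 41611.298.
Sum = 3.1347513 × 10^6.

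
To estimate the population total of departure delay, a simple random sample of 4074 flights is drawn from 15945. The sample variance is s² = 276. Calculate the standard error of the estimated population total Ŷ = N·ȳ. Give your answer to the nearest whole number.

3581

Var(Ŷ) = N²·Var(ȳ) = N²·(1 − n/N)·s²/n.
f = 4074/15945 = 0.25550329; Var(ȳ) = 0.74449671·276/4074 = 0.050437185.
Var(Ŷ) = 15945² · 0.050437185 = 1.2823302 × 10^7.
SE(Ŷ) = √(1.2823302 × 10^7) = 3581.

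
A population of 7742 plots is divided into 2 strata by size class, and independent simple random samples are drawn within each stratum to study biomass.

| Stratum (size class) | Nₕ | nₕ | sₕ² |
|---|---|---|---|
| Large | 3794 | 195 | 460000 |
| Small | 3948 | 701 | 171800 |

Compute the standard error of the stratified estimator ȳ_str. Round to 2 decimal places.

24.29

Var(ȳ_str) = Σₕ Wₕ²(1 − fₕ)sₕ²/nₕ with Wₕ = Nₕ/N, N = 7742.
Large: Wₕ = 0.49005425; term = 0.49005425²·(1 − 0.05139694)·460000/195 = 537.39802.
Small: Wₕ = 0.50994575; term = 0.50994575²·(1 − 0.17755826)·171800/701 = 52.41532.
Sum = 589.81334.
SE = √(589.81334) = 24.29.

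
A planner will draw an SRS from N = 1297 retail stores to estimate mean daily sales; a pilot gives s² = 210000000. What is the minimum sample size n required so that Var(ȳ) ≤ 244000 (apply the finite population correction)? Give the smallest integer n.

Without fpc, n₀ = s²/D = 210000000/244000 = 860.6557.
With fpc, (1 − n/N)·s²/n ≤ D requires n ≥ n₀/(1 + n₀/N) = 860.6557/(1 + 860.6557/1297) = 517.3534.
Rounding up, n = 518.

518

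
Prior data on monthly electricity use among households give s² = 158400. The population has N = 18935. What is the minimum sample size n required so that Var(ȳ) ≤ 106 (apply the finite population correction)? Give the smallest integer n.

1386

Without fpc, n₀ = s²/D = 158400/106 = 1494.3396.
With fpc, (1 − n/N)·s²/n ≤ D requires n ≥ n₀/(1 + n₀/N) = 1494.3396/(1 + 1494.3396/18935) = 1385.0335.
Rounding up, n = 1386.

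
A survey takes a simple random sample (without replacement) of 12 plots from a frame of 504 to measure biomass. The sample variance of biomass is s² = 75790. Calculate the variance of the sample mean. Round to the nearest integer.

6165

Under SRS without replacement, Var(ȳ) = (1 − f)·s²/n with f = n/N = 12/504 = 0.02380952.
Var(ȳ) = (1 − 0.02380952)·75790/12 = 0.97619048·6315.8333 = 6165.4563.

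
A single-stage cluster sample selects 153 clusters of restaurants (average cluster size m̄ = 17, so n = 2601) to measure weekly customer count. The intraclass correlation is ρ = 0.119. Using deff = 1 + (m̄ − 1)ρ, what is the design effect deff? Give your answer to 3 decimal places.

2.904

deff = 1 + (17 − 1)·0.119 = 1 + 1.904 = 2.904.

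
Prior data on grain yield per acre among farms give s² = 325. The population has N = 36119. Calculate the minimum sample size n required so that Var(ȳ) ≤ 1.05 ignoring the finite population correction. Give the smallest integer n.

310

Without fpc, n₀ = s²/D = 325/1.05 = 309.5238.
Rounding up, n = 310.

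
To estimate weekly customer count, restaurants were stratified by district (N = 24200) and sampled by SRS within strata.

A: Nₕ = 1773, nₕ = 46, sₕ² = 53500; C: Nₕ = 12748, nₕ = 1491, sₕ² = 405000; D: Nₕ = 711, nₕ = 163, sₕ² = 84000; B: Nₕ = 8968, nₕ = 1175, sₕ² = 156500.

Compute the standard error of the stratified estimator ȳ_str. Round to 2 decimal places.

9.43

Var(ȳ_str) = Σₕ Wₕ²(1 − fₕ)sₕ²/nₕ with Wₕ = Nₕ/N, N = 24200.
A: Wₕ = 0.07326446; term = 0.07326446²·(1 − 0.02594473)·53500/46 = 6.080878.
C: Wₕ = 0.52677686; term = 0.52677686²·(1 − 0.11695952)·405000/1491 = 66.559702.
D: Wₕ = 0.02938017; term = 0.02938017²·(1 − 0.22925457)·84000/163 = 0.34285549.
B: Wₕ = 0.37057851; term = 0.37057851²·(1 − 0.13102141)·156500/1175 = 15.894469.
Sum = 88.877904.
SE = √(88.877904) = 9.43.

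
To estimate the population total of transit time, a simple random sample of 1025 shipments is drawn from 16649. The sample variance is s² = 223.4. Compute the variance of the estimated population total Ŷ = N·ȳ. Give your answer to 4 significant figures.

5.669 × 10^7

Var(Ŷ) = N²·Var(ȳ) = N²·(1 − n/N)·s²/n.
f = 1025/16649 = 0.06156526; Var(ȳ) = 0.93843474·223.4/1025 = 0.204533.
Var(Ŷ) = 16649² · 0.204533 = 5.6694339 × 10^7.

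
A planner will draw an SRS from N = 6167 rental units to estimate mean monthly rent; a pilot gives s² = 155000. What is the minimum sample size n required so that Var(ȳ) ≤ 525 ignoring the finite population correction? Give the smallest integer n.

Without fpc, n₀ = s²/D = 155000/525 = 295.2381.
Rounding up, n = 296.

296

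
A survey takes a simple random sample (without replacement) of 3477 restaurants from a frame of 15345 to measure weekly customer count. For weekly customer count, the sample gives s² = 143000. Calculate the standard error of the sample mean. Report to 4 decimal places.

Under SRS without replacement, Var(ȳ) = (1 − f)·s²/n with f = n/N = 3477/15345 = 0.22658847.
Var(ȳ) = (1 − 0.22658847)·143000/3477 = 0.77341153·41.127409 = 31.808412.
SE(ȳ) = √(31.808412) = 5.6399.

5.6399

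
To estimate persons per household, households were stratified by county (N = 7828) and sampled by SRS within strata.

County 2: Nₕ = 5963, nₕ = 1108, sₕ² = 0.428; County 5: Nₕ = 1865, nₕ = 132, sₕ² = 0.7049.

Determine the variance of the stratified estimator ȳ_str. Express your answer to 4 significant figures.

Var(ȳ_str) = Σₕ Wₕ²(1 − fₕ)sₕ²/nₕ with Wₕ = Nₕ/N, N = 7828.
County 2: Wₕ = 0.76175268; term = 0.76175268²·(1 − 0.18581251)·0.428/1108 = 1.8249729 × 10^-4.
County 5: Wₕ = 0.23824732; term = 0.23824732²·(1 − 0.07077748)·0.7049/132 = 2.816627 × 10^-4.
Sum = 4.6415999 × 10^-4.

4.642 × 10^-4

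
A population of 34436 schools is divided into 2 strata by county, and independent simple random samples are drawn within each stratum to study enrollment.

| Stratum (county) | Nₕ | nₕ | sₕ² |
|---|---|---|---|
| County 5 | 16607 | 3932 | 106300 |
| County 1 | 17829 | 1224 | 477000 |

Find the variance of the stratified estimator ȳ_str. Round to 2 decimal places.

102.09

Var(ȳ_str) = Σₕ Wₕ²(1 − fₕ)sₕ²/nₕ with Wₕ = Nₕ/N, N = 34436.
County 5: Wₕ = 0.48225694; term = 0.48225694²·(1 − 0.23676763)·106300/3932 = 4.7988095.
County 1: Wₕ = 0.51774306; term = 0.51774306²·(1 − 0.06865220)·477000/1224 = 97.292066.
Sum = 102.09088.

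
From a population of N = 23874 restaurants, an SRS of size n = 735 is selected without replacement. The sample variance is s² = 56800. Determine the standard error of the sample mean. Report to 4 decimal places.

Under SRS without replacement, Var(ȳ) = (1 − f)·s²/n with f = n/N = 735/23874 = 0.03078663.
Var(ȳ) = (1 − 0.03078663)·56800/735 = 0.96921337·77.278912 = 74.899754.
SE(ȳ) = √(74.899754) = 8.6545.

8.6545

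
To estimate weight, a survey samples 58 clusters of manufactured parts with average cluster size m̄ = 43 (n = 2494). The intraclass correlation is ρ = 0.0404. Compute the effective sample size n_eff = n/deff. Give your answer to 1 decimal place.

deff = 1 + (43 − 1)·0.0404 = 1 + 1.6968 = 2.6968.
n_eff = 2494 / 2.6968 = 924.8.

924.8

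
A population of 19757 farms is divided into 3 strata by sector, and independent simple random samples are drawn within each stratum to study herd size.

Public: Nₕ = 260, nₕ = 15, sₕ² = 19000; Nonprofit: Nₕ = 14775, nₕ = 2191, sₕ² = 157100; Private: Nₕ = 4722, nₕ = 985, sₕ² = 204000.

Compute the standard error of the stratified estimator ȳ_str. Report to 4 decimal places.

6.6123

Var(ȳ_str) = Σₕ Wₕ²(1 − fₕ)sₕ²/nₕ with Wₕ = Nₕ/N, N = 19757.
Public: Wₕ = 0.01315989; term = 0.01315989²·(1 − 0.05769231)·19000/15 = 0.20670918.
Nonprofit: Wₕ = 0.74783621; term = 0.74783621²·(1 − 0.14829103)·157100/2191 = 34.153719.
Private: Wₕ = 0.23900390; term = 0.23900390²·(1 − 0.20859805)·204000/985 = 9.3626981.
Sum = 43.723126.
SE = √(43.723126) = 6.6123.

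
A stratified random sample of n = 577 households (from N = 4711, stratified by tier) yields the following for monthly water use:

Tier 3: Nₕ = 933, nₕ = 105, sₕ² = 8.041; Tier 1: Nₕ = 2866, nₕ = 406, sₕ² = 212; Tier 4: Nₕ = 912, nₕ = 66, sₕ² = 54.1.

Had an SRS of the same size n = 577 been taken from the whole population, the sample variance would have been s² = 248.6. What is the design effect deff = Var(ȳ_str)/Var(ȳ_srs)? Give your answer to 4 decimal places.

Var(ȳ_str) = Σ Wₕ²(1−fₕ)sₕ²/nₕ with Wₕ = Nₕ/4711:
  Tier 3: (933/4711)²·(1−105/933)·8.041/105 = 0.0026656709
  Tier 1: (2866/4711)²·(1−406/2866)·212/406 = 0.16588034
  Tier 4: (912/4711)²·(1−66/912)·54.1/66 = 0.028496553
  → Var(ȳ_str) = 0.19704256.
Var(ȳ_srs) = (1 − 577/4711)·248.6/577 = 0.37807911.
deff = 0.19704256 / 0.37807911 = 0.5212.

0.5212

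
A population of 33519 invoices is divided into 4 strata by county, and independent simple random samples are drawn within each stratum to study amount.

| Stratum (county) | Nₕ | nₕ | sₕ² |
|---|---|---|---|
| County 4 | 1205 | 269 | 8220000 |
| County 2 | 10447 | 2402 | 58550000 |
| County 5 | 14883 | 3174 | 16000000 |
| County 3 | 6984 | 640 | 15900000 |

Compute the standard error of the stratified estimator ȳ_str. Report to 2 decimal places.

Var(ȳ_str) = Σₕ Wₕ²(1 − fₕ)sₕ²/nₕ with Wₕ = Nₕ/N, N = 33519.
County 4: Wₕ = 0.03594976; term = 0.03594976²·(1 − 0.22323651)·8220000/269 = 30.676113.
County 2: Wₕ = 0.31167398; term = 0.31167398²·(1 − 0.22992247)·58550000/2402 = 1823.4314.
County 5: Wₕ = 0.44401683; term = 0.44401683²·(1 − 0.21326345)·16000000/3174 = 781.88205.
County 3: Wₕ = 0.20835944; term = 0.20835944²·(1 − 0.09163803)·15900000/640 = 979.72107.
Sum = 3615.7106.
SE = √(3615.7106) = 60.13.

60.13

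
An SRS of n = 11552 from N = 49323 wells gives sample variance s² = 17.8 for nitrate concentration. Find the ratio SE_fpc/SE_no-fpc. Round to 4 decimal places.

0.8751

f = n/N = 11552/49323 = 0.23421122.
SE_no-fpc = √(s²/n) = 0.039253773; SE_fpc = √((1−f)s²/n) = 0.034350725.
Ratio = √(1−f) = 0.87509358.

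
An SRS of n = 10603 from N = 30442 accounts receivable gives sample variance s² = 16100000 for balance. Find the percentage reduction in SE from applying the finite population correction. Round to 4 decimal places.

f = n/N = 10603/30442 = 0.34830169.
SE_no-fpc = √(s²/n) = 38.967142; SE_fpc = √((1−f)s²/n) = 31.45733.
Ratio = √(1−f) = 0.80727834. Reduction = 100·(1 − 0.80727834) = 19.2722%.

19.2722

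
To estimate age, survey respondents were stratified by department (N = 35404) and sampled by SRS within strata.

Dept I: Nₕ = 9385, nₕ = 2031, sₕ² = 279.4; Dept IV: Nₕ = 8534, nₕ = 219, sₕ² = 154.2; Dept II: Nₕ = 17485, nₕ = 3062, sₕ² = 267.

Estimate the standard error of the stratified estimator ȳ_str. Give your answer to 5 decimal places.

0.25491

Var(ȳ_str) = Σₕ Wₕ²(1 − fₕ)sₕ²/nₕ with Wₕ = Nₕ/N, N = 35404.
Dept I: Wₕ = 0.26508304; term = 0.26508304²·(1 − 0.21640916)·279.4/2031 = 0.0075747746.
Dept IV: Wₕ = 0.24104621; term = 0.24104621²·(1 − 0.02566206)·154.2/219 = 0.039861211.
Dept II: Wₕ = 0.49387075; term = 0.49387075²·(1 − 0.17512153)·267/3062 = 0.017543759.
Sum = 0.064979745.
SE = √(0.064979745) = 0.25491.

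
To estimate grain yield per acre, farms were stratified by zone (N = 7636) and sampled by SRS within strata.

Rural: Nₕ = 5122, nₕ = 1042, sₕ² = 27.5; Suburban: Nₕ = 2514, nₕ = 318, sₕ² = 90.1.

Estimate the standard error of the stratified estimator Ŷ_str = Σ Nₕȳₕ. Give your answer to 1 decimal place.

1454.6

Var(Ŷ_str) = Σₕ Nₕ²(1 − fₕ)sₕ²/nₕ.
Rural: 5122²·(1 − 1042/5122)·27.5/1042 = 551524.38.
Suburban: 2514²·(1 − 318/2514)·90.1/318 = 1.5642108 × 10^6.
Sum = 2.1157352 × 10^6.
SE = √(2.1157352 × 10^6) = 1454.6.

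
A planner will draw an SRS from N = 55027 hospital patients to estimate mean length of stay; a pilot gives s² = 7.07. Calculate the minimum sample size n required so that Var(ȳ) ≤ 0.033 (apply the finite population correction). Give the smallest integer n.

Without fpc, n₀ = s²/D = 7.07/0.033 = 214.2424.
With fpc, (1 − n/N)·s²/n ≤ D requires n ≥ n₀/(1 + n₀/N) = 214.2424/(1 + 214.2424/55027) = 213.4115.
Rounding up, n = 214.

214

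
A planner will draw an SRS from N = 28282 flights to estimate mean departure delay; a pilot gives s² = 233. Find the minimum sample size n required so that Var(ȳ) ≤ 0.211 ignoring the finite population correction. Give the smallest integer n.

Without fpc, n₀ = s²/D = 233/0.211 = 1104.2654.
Rounding up, n = 1105.

1105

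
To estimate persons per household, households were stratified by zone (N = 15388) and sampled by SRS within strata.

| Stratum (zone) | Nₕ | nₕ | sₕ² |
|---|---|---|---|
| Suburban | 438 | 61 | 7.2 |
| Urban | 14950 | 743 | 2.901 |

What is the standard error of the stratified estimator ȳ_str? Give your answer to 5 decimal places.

0.05987

Var(ȳ_str) = Σₕ Wₕ²(1 − fₕ)sₕ²/nₕ with Wₕ = Nₕ/N, N = 15388.
Suburban: Wₕ = 0.02846374; term = 0.02846374²·(1 − 0.13926941)·7.2/61 = 8.2310221 × 10^-5.
Urban: Wₕ = 0.97153626; term = 0.97153626²·(1 − 0.04969900)·2.901/743 = 0.0035021773.
Sum = 0.0035844875.
SE = √(0.0035844875) = 0.05987.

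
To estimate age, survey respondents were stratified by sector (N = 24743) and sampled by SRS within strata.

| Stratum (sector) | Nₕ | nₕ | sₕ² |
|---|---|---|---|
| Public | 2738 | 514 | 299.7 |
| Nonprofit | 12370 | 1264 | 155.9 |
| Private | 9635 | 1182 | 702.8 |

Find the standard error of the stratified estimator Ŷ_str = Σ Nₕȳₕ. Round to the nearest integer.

8302

Var(Ŷ_str) = Σₕ Nₕ²(1 − fₕ)sₕ²/nₕ.
Public: 2738²·(1 − 514/2738)·299.7/514 = 3.5505191 × 10^6.
Nonprofit: 12370²·(1 − 1264/12370)·155.9/1264 = 1.6944408 × 10^7.
Private: 9635²·(1 − 1182/9635)·702.8/1182 = 4.8425807 × 10^7.
Sum = 6.8920734 × 10^7.
SE = √(6.8920734 × 10^7) = 8302.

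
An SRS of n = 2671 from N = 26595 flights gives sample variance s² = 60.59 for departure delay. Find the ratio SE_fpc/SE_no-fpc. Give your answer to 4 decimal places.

0.9485

f = n/N = 2671/26595 = 0.10043241.
SE_no-fpc = √(s²/n) = 0.15061337; SE_fpc = √((1−f)s²/n) = 0.14285006.
Ratio = √(1−f) = 0.94845537.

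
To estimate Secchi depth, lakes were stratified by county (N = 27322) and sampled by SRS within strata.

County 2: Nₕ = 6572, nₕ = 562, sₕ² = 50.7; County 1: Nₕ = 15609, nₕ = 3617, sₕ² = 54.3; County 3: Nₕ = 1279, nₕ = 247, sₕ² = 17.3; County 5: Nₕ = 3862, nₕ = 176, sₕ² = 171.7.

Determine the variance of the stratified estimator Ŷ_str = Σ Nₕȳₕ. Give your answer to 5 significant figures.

Var(Ŷ_str) = Σₕ Nₕ²(1 − fₕ)sₕ²/nₕ.
County 2: 6572²·(1 − 562/6572)·50.7/562 = 3.5632285 × 10^6.
County 1: 15609²·(1 − 3617/15609)·54.3/3617 = 2.8100757 × 10^6.
County 3: 1279²·(1 − 247/1279)·17.3/247 = 92448.398.
County 5: 3862²·(1 − 176/3862)·171.7/176 = 1.3887537 × 10^7.
Sum = 2.035329 × 10^7.

2.0353 × 10^7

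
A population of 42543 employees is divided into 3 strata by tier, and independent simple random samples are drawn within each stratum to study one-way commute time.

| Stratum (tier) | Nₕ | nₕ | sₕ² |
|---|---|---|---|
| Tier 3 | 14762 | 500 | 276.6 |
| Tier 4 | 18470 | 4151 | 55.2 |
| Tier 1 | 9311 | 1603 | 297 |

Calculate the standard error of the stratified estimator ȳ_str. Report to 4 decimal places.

0.2714

Var(ȳ_str) = Σₕ Wₕ²(1 − fₕ)sₕ²/nₕ with Wₕ = Nₕ/N, N = 42543.
Tier 3: Wₕ = 0.34699010; term = 0.34699010²·(1 − 0.03387075)·276.6/500 = 0.064350449.
Tier 4: Wₕ = 0.43414898; term = 0.43414898²·(1 − 0.22474283)·55.2/4151 = 0.0019431651.
Tier 1: Wₕ = 0.21886092; term = 0.21886092²·(1 − 0.17216196)·297/1603 = 0.0073469103.
Sum = 0.073640524.
SE = √(0.073640524) = 0.2714.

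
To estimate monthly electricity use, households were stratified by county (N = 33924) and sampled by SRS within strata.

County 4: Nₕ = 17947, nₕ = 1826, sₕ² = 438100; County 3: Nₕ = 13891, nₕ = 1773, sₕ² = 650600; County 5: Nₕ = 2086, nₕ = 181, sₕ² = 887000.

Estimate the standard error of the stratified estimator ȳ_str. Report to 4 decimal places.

Var(ȳ_str) = Σₕ Wₕ²(1 − fₕ)sₕ²/nₕ with Wₕ = Nₕ/N, N = 33924.
County 4: Wₕ = 0.52903549; term = 0.52903549²·(1 − 0.10174402)·438100/1826 = 60.317344.
County 3: Wₕ = 0.40947412; term = 0.40947412²·(1 − 0.12763660)·650600/1773 = 53.672976.
County 5: Wₕ = 0.06149039; term = 0.06149039²·(1 − 0.08676894)·887000/181 = 16.921553.
Sum = 130.91187.
SE = √(130.91187) = 11.4417.

11.4417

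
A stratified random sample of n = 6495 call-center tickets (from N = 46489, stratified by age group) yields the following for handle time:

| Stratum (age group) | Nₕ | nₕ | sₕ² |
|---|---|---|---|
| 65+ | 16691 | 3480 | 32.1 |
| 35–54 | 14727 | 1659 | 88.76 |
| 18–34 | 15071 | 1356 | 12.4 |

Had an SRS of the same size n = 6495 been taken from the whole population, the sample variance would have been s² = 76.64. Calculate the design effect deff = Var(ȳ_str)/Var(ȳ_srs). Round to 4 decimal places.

Var(ȳ_str) = Σ Wₕ²(1−fₕ)sₕ²/nₕ with Wₕ = Nₕ/46489:
  65+: (16691/46489)²·(1−3480/16691)·32.1/3480 = 9.4111659 × 10^-4
  35–54: (14727/46489)²·(1−1659/14727)·88.76/1659 = 0.0047642431
  18–34: (15071/46489)²·(1−1356/15071)·12.4/1356 = 8.7457985 × 10^-4
  → Var(ȳ_str) = 0.0065799395.
Var(ȳ_srs) = (1 − 6495/46489)·76.64/6495 = 0.010151284.
deff = 0.0065799395 / 0.010151284 = 0.6482.

0.6482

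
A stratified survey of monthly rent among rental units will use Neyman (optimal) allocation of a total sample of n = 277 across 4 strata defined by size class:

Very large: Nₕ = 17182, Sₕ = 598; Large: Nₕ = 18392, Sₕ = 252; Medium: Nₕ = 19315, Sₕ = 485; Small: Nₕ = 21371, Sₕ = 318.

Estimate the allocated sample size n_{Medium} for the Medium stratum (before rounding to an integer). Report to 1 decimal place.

83.5

Neyman allocation: nₕ = n·NₕSₕ / Σⱼ NⱼSⱼ.
Σ NⱼSⱼ = 17182·598 + 18392·252 + 19315·485 + 21371·318 = 3.1073373 × 10^7.
n_{Medium} = 277·19315·485 / (3.1073373 × 10^7) = 83.5.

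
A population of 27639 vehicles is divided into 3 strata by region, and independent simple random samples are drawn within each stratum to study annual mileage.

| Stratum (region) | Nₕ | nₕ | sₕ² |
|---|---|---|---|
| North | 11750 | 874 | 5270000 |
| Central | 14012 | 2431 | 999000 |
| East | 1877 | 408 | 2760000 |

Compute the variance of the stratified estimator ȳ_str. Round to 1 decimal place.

Var(ȳ_str) = Σₕ Wₕ²(1 − fₕ)sₕ²/nₕ with Wₕ = Nₕ/N, N = 27639.
North: Wₕ = 0.42512392; term = 0.42512392²·(1 − 0.07438298)·5270000/874 = 1008.699.
Central: Wₕ = 0.50696480; term = 0.50696480²·(1 − 0.17349415)·999000/2431 = 87.293532.
East: Wₕ = 0.06791128; term = 0.06791128²·(1 − 0.21736814)·2760000/408 = 24.416889.
Sum = 1120.4094.

1120.4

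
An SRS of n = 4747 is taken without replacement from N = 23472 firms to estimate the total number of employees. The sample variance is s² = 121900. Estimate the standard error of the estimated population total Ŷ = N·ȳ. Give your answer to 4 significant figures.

106200

Var(Ŷ) = N²·Var(ȳ) = N²·(1 − n/N)·s²/n.
f = 4747/23472 = 0.20224097; Var(ȳ) = 0.79775903·121900/4747 = 20.485954.
Var(Ŷ) = 23472² · 20.485954 = 1.1286425 × 10^10.
SE(Ŷ) = √(1.1286425 × 10^10) = 106200.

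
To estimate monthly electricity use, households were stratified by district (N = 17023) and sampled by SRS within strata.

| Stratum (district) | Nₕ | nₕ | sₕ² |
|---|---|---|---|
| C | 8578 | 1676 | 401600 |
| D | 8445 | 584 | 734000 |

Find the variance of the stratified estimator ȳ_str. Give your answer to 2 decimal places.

336.89

Var(ȳ_str) = Σₕ Wₕ²(1 − fₕ)sₕ²/nₕ with Wₕ = Nₕ/N, N = 17023.
C: Wₕ = 0.50390648; term = 0.50390648²·(1 − 0.19538354)·401600/1676 = 48.956289.
D: Wₕ = 0.49609352; term = 0.49609352²·(1 − 0.06915335)·734000/584 = 287.93103.
Sum = 336.88732.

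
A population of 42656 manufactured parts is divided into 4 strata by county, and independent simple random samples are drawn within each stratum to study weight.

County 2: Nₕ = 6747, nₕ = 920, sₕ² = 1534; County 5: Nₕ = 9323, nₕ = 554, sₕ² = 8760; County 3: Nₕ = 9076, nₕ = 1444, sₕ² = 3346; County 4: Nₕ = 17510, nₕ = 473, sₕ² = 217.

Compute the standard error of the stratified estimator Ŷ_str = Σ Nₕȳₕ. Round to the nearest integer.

40689

Var(Ŷ_str) = Σₕ Nₕ²(1 − fₕ)sₕ²/nₕ.
County 2: 6747²·(1 − 920/6747)·1534/920 = 6.5553104 × 10^7.
County 5: 9323²·(1 − 554/9323)·8760/554 = 1.292707 × 10^9.
County 3: 9076²·(1 − 1444/9076)·3346/1444 = 1.6050612 × 10^8.
County 4: 17510²·(1 − 473/17510)·217/473 = 1.3686042 × 10^8.
Sum = 1.6556266 × 10^9.
SE = √(1.6556266 × 10^9) = 40689.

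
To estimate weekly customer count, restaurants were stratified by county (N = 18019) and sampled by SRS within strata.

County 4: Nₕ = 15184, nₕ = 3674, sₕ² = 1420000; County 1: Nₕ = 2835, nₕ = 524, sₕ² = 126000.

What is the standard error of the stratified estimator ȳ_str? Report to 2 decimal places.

Var(ȳ_str) = Σₕ Wₕ²(1 − fₕ)sₕ²/nₕ with Wₕ = Nₕ/N, N = 18019.
County 4: Wₕ = 0.84266607; term = 0.84266607²·(1 − 0.24196523)·1420000/3674 = 208.0412.
County 1: Wₕ = 0.15733393; term = 0.15733393²·(1 − 0.18483245)·126000/524 = 4.8521129.
Sum = 212.89331.
SE = √(212.89331) = 14.59.

14.59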